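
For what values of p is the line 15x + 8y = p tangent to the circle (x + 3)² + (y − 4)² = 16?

For a tangent, require d(centre, line) = r = 4.
|15·(−3) + 8·4 − p| / √289 = 4
|p − (−13)| = 4·17, so p = 55 or p = −81.

p = −81 or p = 55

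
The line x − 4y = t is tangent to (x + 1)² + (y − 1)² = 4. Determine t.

Tangency holds when the distance from the centre (−1, 1) to the line equals the radius 2:
|1·(−1) − 4·1 − t| / √17 = 2
|t − (−5)| = 2√17.

t = −5 ± 2√17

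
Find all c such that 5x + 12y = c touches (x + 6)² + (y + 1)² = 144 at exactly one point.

c = −198 or c = 114

The line touches the circle iff its distance from (−6, −1) is 12:
|5·(−6) + 12·(−1) − c| / √169 = 12
|c − (−42)| = 12·13, so c = 114 or c = −198.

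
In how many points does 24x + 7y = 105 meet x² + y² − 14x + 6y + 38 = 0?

Centre (7, −3), r² = 20. Distance² from centre to line = (42)²/625 = 1764/625.
Since d² < r², the line cuts the circle twice.

2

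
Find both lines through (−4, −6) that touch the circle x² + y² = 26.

A line y − (−6) = m(x − (−4)) is tangent when its distance from (0, 0) is √26:
[m·(4) − (6)]² = 26(m² + 1)
5m² + 24m − 5 = 0, so m = 1/5 or m = −5.
With m = 1/5: x − 5y = 26. With m = −5: 5x + y = −26.

x − 5y = 26 and 5x + y = −26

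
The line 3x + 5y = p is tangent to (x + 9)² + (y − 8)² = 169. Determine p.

p = 13 ± 13√34

The line touches the circle iff its distance from (−9, 8) is 13:
|3·(−9) + 5·8 − p| / √34 = 13
|p − (13)| = 13√34.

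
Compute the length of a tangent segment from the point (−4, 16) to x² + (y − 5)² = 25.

The centre is (0, 5) and r = 5. The square of the distance from P to the centre is 16 + 121 = 137.
By the tangent–radius right angle, tangent length = √(|PO|² − r²) = √112 = 4√7.

4√7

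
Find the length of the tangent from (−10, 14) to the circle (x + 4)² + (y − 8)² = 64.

With centre O = (−4, 8), |OP|² = 72 and r² = 64.
Power of the point: PT² = |PO|² − r² = 8, so PT = 2√2.

2√2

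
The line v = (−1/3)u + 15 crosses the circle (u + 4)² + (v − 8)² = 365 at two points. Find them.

From the line, v = (45 − u)/3. Substituting:
10u² + 30u − 2700 = 0  ⟹  u² + 3u − 270 = 0
u = 15 or u = −18, giving (15, 10) and (−18, 21).

(−18, 21) and (15, 10)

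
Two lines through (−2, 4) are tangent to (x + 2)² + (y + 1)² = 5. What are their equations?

2x + y = 0 and 2x − y = −8

Let a tangent through (−2, 4) have slope m. Its distance from (−2, −1) must equal √5:
(0m − (−5))² = 5(m² + 1)
m² − 4 = 0, so m = −2 or m = 2.
Through (−2, 4) these give 2x + y = 0 and 2x − y = −8.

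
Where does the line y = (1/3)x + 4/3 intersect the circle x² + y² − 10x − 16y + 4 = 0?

From the line, y = (4 + x)/3. Substituting:
10x² − 130x − 140 = 0  ⟹  x² − 13x − 14 = 0
x = 14 or x = −1, giving (14, 6) and (−1, 1).

(−1, 1) and (14, 6)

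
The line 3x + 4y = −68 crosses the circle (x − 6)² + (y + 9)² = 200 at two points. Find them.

From the line, y = (−68 − 3x)/4. Substituting:
25x² − 1600 = 0  ⟹  x² − 64 = 0
x = 8 or x = −8, giving (8, −23) and (−8, −11).

(−8, −11) and (8, −23)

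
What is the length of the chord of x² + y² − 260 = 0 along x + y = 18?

14√2

Centre (0, 0), r² = 260. Perpendicular distance d from centre to line = |−18| / √2 = 18/√2.
Chord = 2√(r² − d²) = 2·√(98) = 14√2.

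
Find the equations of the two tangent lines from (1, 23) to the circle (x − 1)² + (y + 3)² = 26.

5x + y = 28 and 5x − y = −18

Write the tangent as mx − y + (23 − m·(1)) = 0 and set its distance from the centre to √26:
(0m − (−26))² = 26(m² + 1)
m² − 25 = 0, so m = −5 or m = 5.
Through (1, 23) these give 5x + y = 28 and 5x − y = −18.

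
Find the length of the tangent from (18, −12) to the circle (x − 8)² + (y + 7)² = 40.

The centre is (8, −7) and r = 2√10. The square of the distance from P to the centre is 100 + 25 = 125.
By the tangent–radius right angle, tangent length = √(|PO|² − r²) = √85.

√85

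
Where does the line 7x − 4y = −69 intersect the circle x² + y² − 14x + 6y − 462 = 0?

(−15, −9) and (1, 19)

From the line, y = (69 + 7x)/4. Substituting:
65x² + 910x − 975 = 0  ⟹  x² + 14x − 15 = 0
x = 1 or x = −15, giving (1, 19) and (−15, −9).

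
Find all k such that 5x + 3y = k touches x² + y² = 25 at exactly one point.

The line touches the circle iff its distance from (0, 0) is 5:
|5·0 + 3·0 − k| / √34 = 5
|k| = 5√34.

k = ±5√34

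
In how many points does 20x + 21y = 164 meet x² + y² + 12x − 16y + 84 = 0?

1

Centre (−6, 8), r² = 16. Distance² from centre to line = (−116)²/841 = 16.
Since d² = r², the line is tangent.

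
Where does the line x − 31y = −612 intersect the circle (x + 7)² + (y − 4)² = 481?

Substitute y = (612 + x)/31:
962x² + 14430x − 177008 = 0  ⟹  x² + 15x − 184 = 0
x = 8 or x = −23, giving (8, 20) and (−23, 19).

(−23, 19) and (8, 20)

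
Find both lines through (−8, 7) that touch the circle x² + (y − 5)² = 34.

Let a tangent through (−8, 7) have slope m. Its distance from (0, 5) must equal √34:
(8m − (−2))² = 34(m² + 1)
15m² + 16m − 15 = 0, so m = −5/3 or m = 3/5.
Through (−8, 7) these give 5x + 3y = −19 and 3x − 5y = −59.

5x + 3y = −19 and 3x − 5y = −59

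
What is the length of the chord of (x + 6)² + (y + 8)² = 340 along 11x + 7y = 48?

2√170

Centre (−6, −8), r² = 340. Perpendicular distance d from centre to line = |−170| / √170 = 170/√170.
Half the chord is √(r² − d²) = √(170), so the full chord is 2√170.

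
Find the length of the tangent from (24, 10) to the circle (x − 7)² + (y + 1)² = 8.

√402

The centre is (7, −1) and r = 2√2. The square of the distance from P to the centre is 289 + 121 = 410.
The tangent meets the radius at right angles, so tangent² = |PO|² − r² = 410 − 8 = 402.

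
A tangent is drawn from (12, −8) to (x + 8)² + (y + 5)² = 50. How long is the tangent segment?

With centre O = (−8, −5), |OP|² = 409 and r² = 50.
Power of the point: PT² = |PO|² − r² = 359, so PT = √359.

√359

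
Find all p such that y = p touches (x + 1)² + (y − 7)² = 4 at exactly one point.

For a tangent, require d(centre, line) = r = 2.
|0·(−1) + 1·7 − p| / √1 = 2
|p − (7)| = 2, so p = 9 or p = 5.

p = 5 or p = 9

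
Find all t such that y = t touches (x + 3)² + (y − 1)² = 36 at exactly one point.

t = −5 or t = 7

Tangency holds when the distance from the centre (−3, 1) to the line equals the radius 6:
|0·(−3) + 1·1 − t| / √1 = 6
|t − (1)| = 6, so t = 7 or t = −5.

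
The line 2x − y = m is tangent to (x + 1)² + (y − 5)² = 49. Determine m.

For a tangent, require d(centre, line) = r = 7.
|2·(−1) − 1·5 − m| / √5 = 7
|m − (−7)| = 7√5.

m = −7 ± 7√5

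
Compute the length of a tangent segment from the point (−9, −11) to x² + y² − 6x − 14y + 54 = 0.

Centre (3, 7), r² = 4. |PO|² = (−12)² + (−18)² = 468.
Power of the point: PT² = |PO|² − r² = 464, so PT = 4√29.

4√29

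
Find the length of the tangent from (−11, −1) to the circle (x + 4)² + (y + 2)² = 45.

√5

The centre is (−4, −2) and r = 3√5. The square of the distance from P to the centre is 49 + 1 = 50.
Power of the point: PT² = |PO|² − r² = 5, so PT = √5.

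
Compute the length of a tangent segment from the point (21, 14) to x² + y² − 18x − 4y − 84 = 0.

√119

With centre O = (9, 2), |OP|² = 288 and r² = 169.
The tangent meets the radius at right angles, so tangent² = |PO|² − r² = 288 − 169 = 119.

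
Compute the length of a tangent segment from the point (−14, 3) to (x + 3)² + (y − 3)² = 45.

Centre (−3, 3), r² = 45. |PO|² = (−11)² + (0)² = 121.
By the tangent–radius right angle, tangent length = √(|PO|² − r²) = √76 = 2√19.

2√19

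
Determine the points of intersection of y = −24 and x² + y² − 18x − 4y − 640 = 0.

Express y = −24 and substitute into the circle:
x² − 18x + 32 = 0
x = 16 or x = 2, giving (16, −24) and (2, −24).

(2, −24) and (16, −24)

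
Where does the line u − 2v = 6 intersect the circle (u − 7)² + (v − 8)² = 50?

Substitute v = (−6 + u)/2:
5u² − 100u + 480 = 0  ⟹  u² − 20u + 96 = 0
u = 12 or u = 8, giving (12, 3) and (8, 1).

(8, 1) and (12, 3)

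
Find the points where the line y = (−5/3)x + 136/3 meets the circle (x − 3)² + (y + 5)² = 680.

Substitute y = (136 − 5x)/3:
34x² − 1564x + 16762 = 0  ⟹  x² − 46x + 493 = 0
x = 29 or x = 17, giving (29, −3) and (17, 17).

(17, 17) and (29, −3)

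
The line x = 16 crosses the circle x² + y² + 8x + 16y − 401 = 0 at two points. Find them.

(16, −17) and (16, 1)

The line gives x = 16. Substituting into the circle:
y² + 16y − 17 = 0
y = 1 or y = −17, giving (16, 1) and (16, −17).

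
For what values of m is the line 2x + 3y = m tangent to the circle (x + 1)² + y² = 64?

m = −2 ± 8√13

The line touches the circle iff its distance from (−1, 0) is 8:
|2·(−1) + 3·0 − m| / √13 = 8
|m − (−2)| = 8√13.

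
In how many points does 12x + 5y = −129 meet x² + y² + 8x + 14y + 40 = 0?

Substituting the line into the circle gives 169x² + 2456x + 8611 = 0.
Discriminant = (2456)² − 4·169·(8611) = 210900 > 0.
Two real roots: the line is a secant.

2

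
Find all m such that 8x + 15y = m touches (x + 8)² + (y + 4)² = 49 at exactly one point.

m = −243 or m = −5

For a tangent, require d(centre, line) = r = 7.
|8·(−8) + 15·(−4) − m| / √289 = 7
|m − (−124)| = 7·17, so m = −5 or m = −243.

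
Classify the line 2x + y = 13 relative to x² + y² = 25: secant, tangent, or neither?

Centre (0, 0), r² = 25. Distance² from centre to line = (−13)²/5 = 169/5.
Since d² > r², the line lies outside the circle.

neither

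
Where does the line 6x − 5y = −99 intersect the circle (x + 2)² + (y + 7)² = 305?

Substitute y = (99 + 6x)/5:
61x² + 1708x + 10431 = 0  ⟹  x² + 28x + 171 = 0
x = −9 or x = −19, giving (−9, 9) and (−19, −3).

(−19, −3) and (−9, 9)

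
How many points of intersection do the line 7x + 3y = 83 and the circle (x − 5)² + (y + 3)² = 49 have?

0

d² = (7·5 + 3·(−3) − (83))²/58 = 3249/58; r² = 49.
Since d² > r², the line lies outside the circle.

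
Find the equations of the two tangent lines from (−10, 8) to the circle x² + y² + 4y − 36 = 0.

A line y − (8) = m(x − (−10)) is tangent when its distance from (0, −2) is 2√10:
[m·(10) − (−10)]² = 40(m² + 1)
3m² + 10m + 3 = 0, so m = −1/3 or m = −3.
With m = −1/3: x + 3y = 14. With m = −3: 3x + y = −22.

x + 3y = 14 and 3x + y = −22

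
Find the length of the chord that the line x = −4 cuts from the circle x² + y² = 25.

6

Centre (0, 0), r² = 25. Perpendicular distance d from centre to line = |4| / √1 = 4.
Chord = 2√(r² − d²) = 2·√(9) = 6.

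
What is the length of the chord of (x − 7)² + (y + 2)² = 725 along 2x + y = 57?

16√5

From the line, y = −2x + 57. Substituting:
5x² − 250x + 2805 = 0  ⟹  x² − 50x + 561 = 0
x = 33 or x = 17, giving (33, −9) and (17, 23).
Chord length = distance between (33, −9) and (17, 23) = √1280 = 16√5.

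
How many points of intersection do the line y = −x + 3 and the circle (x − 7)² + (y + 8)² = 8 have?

Substituting the line into the circle gives 2x² − 36x + 162 = 0.
Δ = 1296 − 1296 = 0.
A repeated root: the line is tangent.

1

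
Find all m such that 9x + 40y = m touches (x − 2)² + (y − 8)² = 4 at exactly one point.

m = 256 or m = 420

Tangency holds when the distance from the centre (2, 8) to the line equals the radius 2:
|9·2 + 40·8 − m| / √1681 = 2
|m − (338)| = 2·41, so m = 420 or m = 256.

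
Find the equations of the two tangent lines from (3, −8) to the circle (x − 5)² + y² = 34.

Write the tangent as mx − y + (−8 − m·(3)) = 0 and set its distance from the centre to √34:
[m·(2) − (8)]² = 34(m² + 1)
15m² + 16m − 15 = 0, so m = −5/3 or m = 3/5.
Through (3, −8) these give 5x + 3y = −9 and 3x − 5y = 49.

5x + 3y = −9 and 3x − 5y = 49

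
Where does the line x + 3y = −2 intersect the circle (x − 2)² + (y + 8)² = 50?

Express y = (−2 − x)/3 and substitute into the circle:
10x² − 80x + 70 = 0  ⟹  x² − 8x + 7 = 0
x = 7 or x = 1, giving (7, −3) and (1, −1).

(1, −1) and (7, −3)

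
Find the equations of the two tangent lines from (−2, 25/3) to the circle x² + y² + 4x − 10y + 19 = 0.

x + 3y = 23 and x − 3y = −27

Let a tangent through (−2, 25/3) have slope m. Its distance from (−2, 5) must equal √10:
(0m − (−10/3))² = 10(m² + 1)
9m² − 1 = 0, so m = −1/3 or m = 1/3.
Through (−2, 25/3) these give x + 3y = 23 and x − 3y = −27.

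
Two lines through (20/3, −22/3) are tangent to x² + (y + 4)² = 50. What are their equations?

x − y = 14 and 7x − y = 54

A line y − (−22/3) = m(x − (20/3)) is tangent when its distance from (0, −4) is 5√2:
[m·(−20/3) − (10/3)]² = 50(m² + 1)
m² − 8m + 7 = 0, so m = 1 or m = 7.
With m = 1: x − y = 14. With m = 7: 7x − y = 54.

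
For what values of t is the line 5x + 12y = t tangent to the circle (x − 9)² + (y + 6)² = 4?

The line touches the circle iff its distance from (9, −6) is 2:
|5·9 + 12·(−6) − t| / √169 = 2
|t − (−27)| = 2·13, so t = −1 or t = −53.

t = −53 or t = −1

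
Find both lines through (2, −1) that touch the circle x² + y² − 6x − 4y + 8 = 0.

A line y − (−1) = m(x − (2)) is tangent when its distance from (3, 2) is √5:
[m·(1) − (3)]² = 5(m² + 1)
2m² + 3m − 2 = 0, so m = −2 or m = 1/2.
Through (2, −1) these give 2x + y = 3 and x − 2y = 4.

2x + y = 3 and x − 2y = 4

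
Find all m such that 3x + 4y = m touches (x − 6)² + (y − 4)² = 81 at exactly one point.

m = −11 or m = 79

Tangency holds when the distance from the centre (6, 4) to the line equals the radius 9:
|3·6 + 4·4 − m| / √25 = 9
|m − (34)| = 9·5, so m = 79 or m = −11.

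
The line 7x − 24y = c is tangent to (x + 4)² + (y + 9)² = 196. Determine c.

For a tangent, require d(centre, line) = r = 14.
|7·(−4) − 24·(−9) − c| / √625 = 14
|c − (188)| = 14·25, so c = 538 or c = −162.

c = −162 or c = 538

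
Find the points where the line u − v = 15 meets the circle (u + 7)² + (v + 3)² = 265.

Express v = u − 15 and substitute into the circle:
2u² − 10u − 72 = 0  ⟹  u² − 5u − 36 = 0
u = 9 or u = −4, giving (9, −6) and (−4, −19).

(−4, −19) and (9, −6)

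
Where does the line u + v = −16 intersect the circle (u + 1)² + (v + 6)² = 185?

Substitute v = −u − 16:
2u² + 22u − 84 = 0  ⟹  u² + 11u − 42 = 0
u = 3 or u = −14, giving (3, −19) and (−14, −2).

(−14, −2) and (3, −19)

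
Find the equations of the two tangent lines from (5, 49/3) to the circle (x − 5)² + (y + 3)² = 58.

A line y − (49/3) = m(x − (5)) is tangent when its distance from (5, −3) is √58:
[m·(0) − (−58/3)]² = 58(m² + 1)
9m² − 49 = 0, so m = 7/3 or m = −7/3.
Through (5, 49/3) these give 7x − 3y = −14 and 7x + 3y = 84.

7x − 3y = −14 and 7x + 3y = 84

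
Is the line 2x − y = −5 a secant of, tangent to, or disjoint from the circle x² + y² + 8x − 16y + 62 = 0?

d² = (2·(−4) − 1·8 − (−5))²/5 = 121/5; r² = 18.
Since d² > r², the line lies outside the circle.

disjoint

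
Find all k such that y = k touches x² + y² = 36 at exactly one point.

k = −6 or k = 6

For a tangent, require d(centre, line) = r = 6.
|0·0 + 1·0 − k| / √1 = 6
|k| = 6, so k = 6 or k = −6.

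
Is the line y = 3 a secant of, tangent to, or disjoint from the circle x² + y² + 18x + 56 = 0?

Substituting the line into the circle gives x² + 18x + 65 = 0.
Discriminant = (18)² − 4·1·(65) = 64 > 0.
Two real roots: the line is a secant.

secant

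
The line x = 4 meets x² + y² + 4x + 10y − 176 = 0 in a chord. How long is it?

The line gives x = 4. Substituting into the circle:
y² + 10y − 144 = 0
y = 8 or y = −18, giving (4, 8) and (4, −18).
|(4, 8) − (4, −18)| = √((0)² + (26)²) = 26.

26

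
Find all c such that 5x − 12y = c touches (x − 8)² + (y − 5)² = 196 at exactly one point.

c = −202 or c = 162

For a tangent, require d(centre, line) = r = 14.
|5·8 − 12·5 − c| / √169 = 14
|c − (−20)| = 14·13, so c = 162 or c = −202.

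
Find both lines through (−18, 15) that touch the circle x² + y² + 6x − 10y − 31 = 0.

Write the tangent as mx − y + (15 − m·(−18)) = 0 and set its distance from the centre to √65:
(15m − (−10))² = 65(m² + 1)
32m² + 60m + 7 = 0, so m = −7/4 or m = −1/8.
With m = −7/4: 7x + 4y = −66. With m = −1/8: x + 8y = 102.

7x + 4y = −66 and x + 8y = 102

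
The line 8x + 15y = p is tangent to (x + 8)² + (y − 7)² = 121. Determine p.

p = −146 or p = 228

Tangency holds when the distance from the centre (−8, 7) to the line equals the radius 11:
|8·(−8) + 15·7 − p| / √289 = 11
|p − (41)| = 11·17, so p = 228 or p = −146.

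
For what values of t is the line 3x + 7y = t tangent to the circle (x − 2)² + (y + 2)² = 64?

Tangency holds when the distance from the centre (2, −2) to the line equals the radius 8:
|3·2 + 7·(−2) − t| / √58 = 8
|t − (−8)| = 8√58.

t = −8 ± 8√58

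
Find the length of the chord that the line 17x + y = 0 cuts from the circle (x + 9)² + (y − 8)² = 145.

The distance from (−9, 8) to the line is 145/√290, and r² = 145.
Chord = 2√(r² − d²) = 2·√(145/2) = √290.

√290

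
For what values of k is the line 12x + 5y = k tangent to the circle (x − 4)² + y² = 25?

Tangency holds when the distance from the centre (4, 0) to the line equals the radius 5:
|12·4 + 5·0 − k| / √169 = 5
|k − (48)| = 5·13, so k = 113 or k = −17.

k = −17 or k = 113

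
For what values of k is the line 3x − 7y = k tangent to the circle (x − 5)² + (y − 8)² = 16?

For a tangent, require d(centre, line) = r = 4.
|3·5 − 7·8 − k| / √58 = 4
|k − (−41)| = 4√58.

k = −41 ± 4√58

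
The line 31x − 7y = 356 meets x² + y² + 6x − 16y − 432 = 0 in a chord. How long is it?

√1010

Express y = (−356 + 31x)/7 and substitute into the circle:
1010x² − 25250x + 145440 = 0  ⟹  x² − 25x + 144 = 0
x = 16 or x = 9, giving (16, 20) and (9, −11).
Chord length = distance between (16, 20) and (9, −11) = √1010 = √1010.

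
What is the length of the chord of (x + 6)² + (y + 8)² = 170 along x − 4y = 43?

Substitute y = (−43 + x)/4:
17x² + 170x − 2023 = 0  ⟹  x² + 10x − 119 = 0
x = 7 or x = −17, giving (7, −9) and (−17, −15).
Chord length = distance between (7, −9) and (−17, −15) = √612 = 6√17.

6√17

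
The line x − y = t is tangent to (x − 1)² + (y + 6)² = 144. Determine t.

t = 7 ± 12√2

For a tangent, require d(centre, line) = r = 12.
|1·1 − 1·(−6) − t| / √2 = 12
|t − (7)| = 12√2.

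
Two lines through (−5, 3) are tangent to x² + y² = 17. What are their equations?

x − 4y = −17 and 4x + y = −17

Let a tangent through (−5, 3) have slope m. Its distance from (0, 0) must equal √17:
(5m − (−3))² = 17(m² + 1)
4m² + 15m − 4 = 0, so m = 1/4 or m = −4.
Through (−5, 3) these give x − 4y = −17 and 4x + y = −17.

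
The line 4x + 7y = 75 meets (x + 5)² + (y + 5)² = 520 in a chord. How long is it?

4√65

From the line, y = (75 − 4x)/7. Substituting:
65x² − 390x − 12155 = 0  ⟹  x² − 6x − 187 = 0
x = 17 or x = −11, giving (17, 1) and (−11, 17).
Chord length = distance between (17, 1) and (−11, 17) = √1040 = 4√65.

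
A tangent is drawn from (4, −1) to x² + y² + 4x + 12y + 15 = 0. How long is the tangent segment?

6

With centre O = (−2, −6), |OP|² = 61 and r² = 25.
The tangent meets the radius at right angles, so tangent² = |PO|² − r² = 61 − 25 = 36.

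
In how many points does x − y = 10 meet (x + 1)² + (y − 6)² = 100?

0

Substituting the line into the circle gives 2x² − 30x + 157 = 0.
Δ = 900 − 1256 = −356.
No real roots: the line does not meet the circle.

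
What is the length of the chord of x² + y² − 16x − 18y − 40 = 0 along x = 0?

The line gives x = 0. Substituting into the circle:
y² − 18y − 40 = 0
y = 20 or y = −2, giving (0, 20) and (0, −2).
|(0, 20) − (0, −2)| = √((0)² + (22)²) = 22.

22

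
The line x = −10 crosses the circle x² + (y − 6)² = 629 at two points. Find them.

(−10, −17) and (−10, 29)

The line gives x = −10. Substituting into the circle:
y² − 12y − 493 = 0
y = 29 or y = −17, giving (−10, 29) and (−10, −17).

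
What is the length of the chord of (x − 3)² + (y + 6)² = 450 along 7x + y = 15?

30√2

From the line, y = −7x + 15. Substituting:
50x² − 300x = 0  ⟹  x² − 6x = 0
x = 6 or x = 0, giving (6, −27) and (0, 15).
Chord length = distance between (6, −27) and (0, 15) = √1800 = 30√2.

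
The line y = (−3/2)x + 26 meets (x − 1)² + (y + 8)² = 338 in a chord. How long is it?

The distance from (1, −8) to the line is 65/√13, and r² = 338.
Chord = 2√(r² − d²) = 2·√(13) = 2√13.

2√13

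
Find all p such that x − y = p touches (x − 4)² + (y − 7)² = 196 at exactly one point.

p = −3 ± 14√2

Tangency holds when the distance from the centre (4, 7) to the line equals the radius 14:
|1·4 − 1·7 − p| / √2 = 14
|p − (−3)| = 14√2.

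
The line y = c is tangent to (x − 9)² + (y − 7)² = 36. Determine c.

c = 1 or c = 13

Tangency holds when the distance from the centre (9, 7) to the line equals the radius 6:
|0·9 + 1·7 − c| / √1 = 6
|c − (7)| = 6, so c = 13 or c = 1.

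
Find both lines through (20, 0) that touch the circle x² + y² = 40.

A line y − (0) = m(x − (20)) is tangent when its distance from (0, 0) is 2√10:
(−20m − (0))² = 40(m² + 1)
9m² − 1 = 0, so m = −1/3 or m = 1/3.
With m = −1/3: x + 3y = 20. With m = 1/3: x − 3y = 20.

x + 3y = 20 and x − 3y = 20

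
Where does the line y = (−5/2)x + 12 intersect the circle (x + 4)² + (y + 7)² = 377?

(0, 12) and (12, −18)

Substitute y = (24 − 5x)/2:
29x² − 348x = 0  ⟹  x² − 12x = 0
x = 12 or x = 0, giving (12, −18) and (0, 12).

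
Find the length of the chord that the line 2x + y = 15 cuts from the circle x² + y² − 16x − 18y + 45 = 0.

8√5

Centre (8, 9), r² = 100. Perpendicular distance d from centre to line = |10| / √5 = 10/√5.
Half the chord is √(r² − d²) = √(80), so the full chord is 8√5.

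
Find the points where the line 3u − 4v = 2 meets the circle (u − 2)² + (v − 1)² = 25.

Express v = (−2 + 3u)/4 and substitute into the circle:
25u² − 100u − 300 = 0  ⟹  u² − 4u − 12 = 0
u = 6 or u = −2, giving (6, 4) and (−2, −2).

(−2, −2) and (6, 4)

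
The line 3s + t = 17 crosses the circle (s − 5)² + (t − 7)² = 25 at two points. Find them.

(2, 11) and (5, 2)

Substitute t = −3s + 17:
10s² − 70s + 100 = 0  ⟹  s² − 7s + 10 = 0
s = 5 or s = 2, giving (5, 2) and (2, 11).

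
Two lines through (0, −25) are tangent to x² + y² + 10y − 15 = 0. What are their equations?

A line y − (−25) = m(x − (0)) is tangent when its distance from (0, −5) is 2√10:
(0m − (20))² = 40(m² + 1)
m² − 9 = 0, so m = 3 or m = −3.
With m = 3: 3x − y = 25. With m = −3: 3x + y = −25.

3x − y = 25 and 3x + y = −25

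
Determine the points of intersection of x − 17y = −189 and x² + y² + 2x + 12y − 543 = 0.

From the line, y = (189 + x)/17. Substituting:
290x² + 1160x − 82650 = 0  ⟹  x² + 4x − 285 = 0
x = 15 or x = −19, giving (15, 12) and (−19, 10).

(−19, 10) and (15, 12)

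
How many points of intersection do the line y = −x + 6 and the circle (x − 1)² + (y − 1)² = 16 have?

d² = (1·1 + 1·1 − (6))²/2 = 8; r² = 16.
Since d² < r², the line cuts the circle twice.

2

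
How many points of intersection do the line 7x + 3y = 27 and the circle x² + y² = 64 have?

d² = (7·0 + 3·0 − (27))²/58 = 729/58; r² = 64.
Since d² < r², the line cuts the circle twice.

2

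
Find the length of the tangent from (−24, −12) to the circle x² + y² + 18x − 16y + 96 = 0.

With centre O = (−9, 8), |OP|² = 625 and r² = 49.
Power of the point: PT² = |PO|² − r² = 576, so PT = 24.

24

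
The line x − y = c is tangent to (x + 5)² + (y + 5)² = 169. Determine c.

c = ±13√2

Tangency holds when the distance from the centre (−5, −5) to the line equals the radius 13:
|1·(−5) − 1·(−5) − c| / √2 = 13
|c| = 13√2.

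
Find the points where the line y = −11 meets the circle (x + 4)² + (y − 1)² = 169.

(−9, −11) and (1, −11)

Express y = −11 and substitute into the circle:
x² + 8x − 9 = 0
x = 1 or x = −9, giving (1, −11) and (−9, −11).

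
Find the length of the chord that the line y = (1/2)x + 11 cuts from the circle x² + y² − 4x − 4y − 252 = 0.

The distance from (2, 2) to the line is 20/√5, and r² = 260.
Chord = 2√(r² − d²) = 2·√(180) = 12√5.

12√5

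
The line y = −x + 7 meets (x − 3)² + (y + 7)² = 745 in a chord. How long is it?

37√2

Express y = −x + 7 and substitute into the circle:
2x² − 34x − 540 = 0  ⟹  x² − 17x − 270 = 0
x = 27 or x = −10, giving (27, −20) and (−10, 17).
Chord length = distance between (27, −20) and (−10, 17) = √2738 = 37√2.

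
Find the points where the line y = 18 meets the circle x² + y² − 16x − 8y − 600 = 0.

(−14, 18) and (30, 18)

From the line, y = 18. Substituting:
x² − 16x − 420 = 0
x = 30 or x = −14, giving (30, 18) and (−14, 18).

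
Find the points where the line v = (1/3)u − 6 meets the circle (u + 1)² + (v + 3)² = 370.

Express v = (−18 + u)/3 and substitute into the circle:
10u² − 3240 = 0  ⟹  u² − 324 = 0
u = 18 or u = −18, giving (18, 0) and (−18, −12).

(−18, −12) and (18, 0)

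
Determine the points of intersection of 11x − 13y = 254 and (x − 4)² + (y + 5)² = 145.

(3, −17) and (16, −6)

From the line, y = (−254 + 11x)/13. Substituting:
290x² − 5510x + 13920 = 0  ⟹  x² − 19x + 48 = 0
x = 16 or x = 3, giving (16, −6) and (3, −17).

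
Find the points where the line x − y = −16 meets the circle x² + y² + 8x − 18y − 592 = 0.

(−24, −8) and (13, 29)

Express y = x + 16 and substitute into the circle:
2x² + 22x − 624 = 0  ⟹  x² + 11x − 312 = 0
x = 13 or x = −24, giving (13, 29) and (−24, −8).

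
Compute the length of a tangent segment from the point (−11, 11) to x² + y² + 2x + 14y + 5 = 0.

√379

With centre O = (−1, −7), |OP|² = 424 and r² = 45.
The tangent meets the radius at right angles, so tangent² = |PO|² − r² = 424 − 45 = 379.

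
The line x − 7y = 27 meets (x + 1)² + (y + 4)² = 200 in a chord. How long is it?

20√2

Substitute y = (−27 + x)/7:
50x² + 100x − 9750 = 0  ⟹  x² + 2x − 195 = 0
x = 13 or x = −15, giving (13, −2) and (−15, −6).
|(13, −2) − (−15, −6)| = √((28)² + (4)²) = 20√2.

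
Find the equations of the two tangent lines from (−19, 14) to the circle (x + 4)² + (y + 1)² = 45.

x + 2y = 9 and 2x + y = −24

A line y − (14) = m(x − (−19)) is tangent when its distance from (−4, −1) is 3√5:
[m·(15) − (−15)]² = 45(m² + 1)
2m² + 5m + 2 = 0, so m = −1/2 or m = −2.
With m = −1/2: x + 2y = 9. With m = −2: 2x + y = −24.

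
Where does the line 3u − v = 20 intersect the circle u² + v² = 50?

Express v = 3u − 20 and substitute into the circle:
10u² − 120u + 350 = 0  ⟹  u² − 12u + 35 = 0
u = 7 or u = 5, giving (7, 1) and (5, −5).

(5, −5) and (7, 1)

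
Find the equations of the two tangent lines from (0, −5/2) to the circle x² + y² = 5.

x − 2y = 5 and x + 2y = −5

A line y − (−5/2) = m(x − (0)) is tangent when its distance from (0, 0) is √5:
[m·(0) − (5/2)]² = 5(m² + 1)
4m² − 1 = 0, so m = 1/2 or m = −1/2.
With m = 1/2: x − 2y = 5. With m = −1/2: x + 2y = −5.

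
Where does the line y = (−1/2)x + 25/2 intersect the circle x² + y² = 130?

Substitute y = (25 − x)/2:
5x² − 50x + 105 = 0  ⟹  x² − 10x + 21 = 0
x = 7 or x = 3, giving (7, 9) and (3, 11).

(3, 11) and (7, 9)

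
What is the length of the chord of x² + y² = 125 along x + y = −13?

9√2

Substitute y = −x − 13:
2x² + 26x + 44 = 0  ⟹  x² + 13x + 22 = 0
x = −2 or x = −11, giving (−2, −11) and (−11, −2).
|(−2, −11) − (−11, −2)| = √((9)² + (−9)²) = 9√2.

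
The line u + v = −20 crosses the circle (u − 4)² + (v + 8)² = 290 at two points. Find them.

(−13, −7) and (5, −25)

Substitute v = −u − 20:
2u² + 16u − 130 = 0  ⟹  u² + 8u − 65 = 0
u = 5 or u = −13, giving (5, −25) and (−13, −7).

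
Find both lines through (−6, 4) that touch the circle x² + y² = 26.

x − 5y = −26 and 5x + y = −26

Write the tangent as mx − y + (4 − m·(−6)) = 0 and set its distance from the centre to √26:
[m·(6) − (−4)]² = 26(m² + 1)
5m² + 24m − 5 = 0, so m = 1/5 or m = −5.
With m = 1/5: x − 5y = −26. With m = −5: 5x + y = −26.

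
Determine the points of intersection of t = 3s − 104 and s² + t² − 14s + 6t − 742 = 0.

(27, −23) and (35, 1)

From the line, t = 3s − 104. Substituting:
10s² − 620s + 9450 = 0  ⟹  s² − 62s + 945 = 0
s = 35 or s = 27, giving (35, 1) and (27, −23).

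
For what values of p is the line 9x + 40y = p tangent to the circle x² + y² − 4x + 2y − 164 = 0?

Tangency holds when the distance from the centre (2, −1) to the line equals the radius 13:
|9·2 + 40·(−1) − p| / √1681 = 13
|p − (−22)| = 13·41, so p = 511 or p = −555.

p = −555 or p = 511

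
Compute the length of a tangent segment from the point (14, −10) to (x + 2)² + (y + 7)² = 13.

6√7

With centre O = (−2, −7), |OP|² = 265 and r² = 13.
Power of the point: PT² = |PO|² − r² = 252, so PT = 6√7.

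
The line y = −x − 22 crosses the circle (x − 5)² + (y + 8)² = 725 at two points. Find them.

(−21, −1) and (12, −34)

Substitute y = −x − 22:
2x² + 18x − 504 = 0  ⟹  x² + 9x − 252 = 0
x = 12 or x = −21, giving (12, −34) and (−21, −1).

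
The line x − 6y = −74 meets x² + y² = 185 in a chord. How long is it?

2√37

Centre (0, 0), r² = 185. Perpendicular distance d from centre to line = |74| / √37 = 74/√37.
Chord = 2√(r² − d²) = 2·√(37) = 2√37.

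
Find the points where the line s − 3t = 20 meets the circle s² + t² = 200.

(−10, −10) and (14, −2)

Substitute t = (−20 + s)/3:
10s² − 40s − 1400 = 0  ⟹  s² − 4s − 140 = 0
s = 14 or s = −10, giving (14, −2) and (−10, −10).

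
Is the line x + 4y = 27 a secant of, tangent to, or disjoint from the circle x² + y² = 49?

secant

d² = (1·0 + 4·0 − (27))²/17 = 729/17; r² = 49.
Since d² < r², the line cuts the circle twice.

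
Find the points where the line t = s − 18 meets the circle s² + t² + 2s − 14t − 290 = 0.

Substitute t = s − 18:
2s² − 48s + 286 = 0  ⟹  s² − 24s + 143 = 0
s = 13 or s = 11, giving (13, −5) and (11, −7).

(11, −7) and (13, −5)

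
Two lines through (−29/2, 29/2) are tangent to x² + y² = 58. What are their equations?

7x + 3y = −58 and 3x + 7y = 58

A line y − (29/2) = m(x − (−29/2)) is tangent when its distance from (0, 0) is √58:
[m·(29/2) − (−29/2)]² = 58(m² + 1)
21m² + 58m + 21 = 0, so m = −7/3 or m = −3/7.
Through (−29/2, 29/2) these give 7x + 3y = −58 and 3x + 7y = 58.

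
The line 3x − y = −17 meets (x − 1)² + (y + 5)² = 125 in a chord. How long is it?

Centre (1, −5), r² = 125. Perpendicular distance d from centre to line = |25| / √10 = 25/√10.
Chord = 2√(r² − d²) = 2·√(125/2) = 5√10.

5√10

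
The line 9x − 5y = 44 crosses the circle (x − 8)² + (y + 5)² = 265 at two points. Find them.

Express y = (−44 + 9x)/5 and substitute into the circle:
106x² − 742x − 4664 = 0  ⟹  x² − 7x − 44 = 0
x = 11 or x = −4, giving (11, 11) and (−4, −16).

(−4, −16) and (11, 11)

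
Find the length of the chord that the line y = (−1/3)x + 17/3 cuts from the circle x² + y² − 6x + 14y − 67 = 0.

From the line, y = (17 − x)/3. Substituting:
10x² − 130x + 400 = 0  ⟹  x² − 13x + 40 = 0
x = 8 or x = 5, giving (8, 3) and (5, 4).
Chord length = distance between (8, 3) and (5, 4) = √10 = √10.

√10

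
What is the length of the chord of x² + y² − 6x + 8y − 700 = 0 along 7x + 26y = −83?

The distance from (3, −4) to the line is 0/√725, and r² = 725.
Chord = 2√(r² − d²) = 2·√(725) = 10√29.

10√29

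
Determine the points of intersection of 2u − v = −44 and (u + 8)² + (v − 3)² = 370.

(−25, −6) and (−11, 22)

Express v = 2u + 44 and substitute into the circle:
5u² + 180u + 1375 = 0  ⟹  u² + 36u + 275 = 0
u = −11 or u = −25, giving (−11, 22) and (−25, −6).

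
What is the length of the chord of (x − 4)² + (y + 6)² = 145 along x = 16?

2

The line gives x = 16. Substituting into the circle:
y² + 12y + 35 = 0
y = −5 or y = −7, giving (16, −5) and (16, −7).
Chord length = distance between (16, −5) and (16, −7) = √4 = 2.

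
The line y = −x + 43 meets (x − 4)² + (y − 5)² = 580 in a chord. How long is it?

2√2

The distance from (4, 5) to the line is 34/√2, and r² = 580.
Half the chord is √(r² − d²) = √(2), so the full chord is 2√2.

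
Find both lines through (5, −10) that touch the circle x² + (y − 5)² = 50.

A line y − (−10) = m(x − (5)) is tangent when its distance from (0, 5) is 5√2:
(−5m − (15))² = 50(m² + 1)
m² − 6m − 7 = 0, so m = 7 or m = −1.
Through (5, −10) these give 7x − y = 45 and x + y = −5.

7x − y = 45 and x + y = −5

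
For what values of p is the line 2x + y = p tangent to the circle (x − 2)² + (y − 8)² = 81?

The line touches the circle iff its distance from (2, 8) is 9:
|2·2 + 1·8 − p| / √5 = 9
|p − (12)| = 9√5.

p = 12 ± 9√5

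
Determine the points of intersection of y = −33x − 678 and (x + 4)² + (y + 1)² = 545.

(−21, 15) and (−20, −18)

Substitute y = −33x − 678:
1090x² + 44690x + 457800 = 0  ⟹  x² + 41x + 420 = 0
x = −20 or x = −21, giving (−20, −18) and (−21, 15).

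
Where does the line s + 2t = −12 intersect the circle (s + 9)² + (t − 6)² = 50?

(−14, 1) and (−10, −1)

Substitute t = (−12 − s)/2:
5s² + 120s + 700 = 0  ⟹  s² + 24s + 140 = 0
s = −10 or s = −14, giving (−10, −1) and (−14, 1).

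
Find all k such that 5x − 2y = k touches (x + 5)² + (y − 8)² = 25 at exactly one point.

The line touches the circle iff its distance from (−5, 8) is 5:
|5·(−5) − 2·8 − k| / √29 = 5
|k − (−41)| = 5√29.

k = −41 ± 5√29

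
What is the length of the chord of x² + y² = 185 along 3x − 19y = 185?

√370

The distance from (0, 0) to the line is 185/√370, and r² = 185.
Chord = 2√(r² − d²) = 2·√(185/2) = √370.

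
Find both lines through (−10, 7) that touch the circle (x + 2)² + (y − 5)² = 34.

Write the tangent as mx − y + (7 − m·(−10)) = 0 and set its distance from the centre to √34:
(8m − (−2))² = 34(m² + 1)
15m² + 16m − 15 = 0, so m = 3/5 or m = −5/3.
Through (−10, 7) these give 3x − 5y = −65 and 5x + 3y = −29.

3x − 5y = −65 and 5x + 3y = −29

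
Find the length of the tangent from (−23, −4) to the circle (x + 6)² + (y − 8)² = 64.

Centre (−6, 8), r² = 64. |PO|² = (−17)² + (−12)² = 433.
The tangent meets the radius at right angles, so tangent² = |PO|² − r² = 433 − 64 = 369.

3√41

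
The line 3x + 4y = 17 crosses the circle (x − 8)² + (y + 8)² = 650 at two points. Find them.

(−9, 11) and (31, −19)

Express y = (17 − 3x)/4 and substitute into the circle:
25x² − 550x − 6975 = 0  ⟹  x² − 22x − 279 = 0
x = 31 or x = −9, giving (31, −19) and (−9, 11).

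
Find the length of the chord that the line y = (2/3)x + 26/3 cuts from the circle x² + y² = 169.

6√13

Centre (0, 0), r² = 169. Perpendicular distance d from centre to line = |26| / √13 = 26/√13.
Half the chord is √(r² − d²) = √(117), so the full chord is 6√13.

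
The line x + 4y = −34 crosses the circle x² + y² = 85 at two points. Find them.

(−6, −7) and (2, −9)

Substitute y = (−34 − x)/4:
17x² + 68x − 204 = 0  ⟹  x² + 4x − 12 = 0
x = 2 or x = −6, giving (2, −9) and (−6, −7).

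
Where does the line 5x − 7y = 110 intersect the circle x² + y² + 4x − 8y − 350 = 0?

(1, −15) and (15, −5)

Substitute y = (−110 + 5x)/7:
74x² − 1184x + 1110 = 0  ⟹  x² − 16x + 15 = 0
x = 15 or x = 1, giving (15, −5) and (1, −15).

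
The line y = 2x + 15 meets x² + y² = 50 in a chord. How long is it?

From the line, y = 2x + 15. Substituting:
5x² + 60x + 175 = 0  ⟹  x² + 12x + 35 = 0
x = −5 or x = −7, giving (−5, 5) and (−7, 1).
Chord length = distance between (−5, 5) and (−7, 1) = √20 = 2√5.

2√5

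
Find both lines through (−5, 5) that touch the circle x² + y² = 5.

Write the tangent as mx − y + (5 − m·(−5)) = 0 and set its distance from the centre to √5:
(5m − (−5))² = 5(m² + 1)
2m² + 5m + 2 = 0, so m = −2 or m = −1/2.
With m = −2: 2x + y = −5. With m = −1/2: x + 2y = 5.

2x + y = −5 and x + 2y = 5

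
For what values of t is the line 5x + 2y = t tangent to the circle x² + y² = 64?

t = ±8√29

The line touches the circle iff its distance from (0, 0) is 8:
|5·0 + 2·0 − t| / √29 = 8
|t| = 8√29.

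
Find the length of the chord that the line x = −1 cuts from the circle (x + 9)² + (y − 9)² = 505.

42

Centre (−9, 9), r² = 505. Perpendicular distance d from centre to line = |−8| / √1 = 8.
Half the chord is √(r² − d²) = √(441), so the full chord is 42.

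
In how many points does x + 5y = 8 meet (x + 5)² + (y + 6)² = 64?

0

d² = (1·(−5) + 5·(−6) − (8))²/26 = 1849/26; r² = 64.
Since d² > r², the line lies outside the circle.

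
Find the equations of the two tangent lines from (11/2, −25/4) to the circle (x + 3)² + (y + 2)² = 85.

7x − 6y = 76 and 9x − 2y = 62

Write the tangent as mx − y + (−25/4 − m·(11/2)) = 0 and set its distance from the centre to √85:
[m·(−17/2) − (17/4)]² = 85(m² + 1)
12m² − 68m + 63 = 0, so m = 7/6 or m = 9/2.
Through (11/2, −25/4) these give 7x − 6y = 76 and 9x − 2y = 62.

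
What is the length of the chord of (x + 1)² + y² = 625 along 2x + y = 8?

The distance from (−1, 0) to the line is 10/√5, and r² = 625.
Half the chord is √(r² − d²) = √(605), so the full chord is 22√5.

22√5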